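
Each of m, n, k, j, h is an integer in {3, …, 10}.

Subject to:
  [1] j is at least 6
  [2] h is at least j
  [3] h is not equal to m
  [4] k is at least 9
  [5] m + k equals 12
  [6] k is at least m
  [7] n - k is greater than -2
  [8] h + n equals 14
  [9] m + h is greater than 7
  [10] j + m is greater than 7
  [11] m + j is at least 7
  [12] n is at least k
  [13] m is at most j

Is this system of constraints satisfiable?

From constraints 1 and 2: h ≥ j ≥ 6. From constraints 4 and 12: n ≥ k ≥ 9. Hence h + n ≥ 15. But constraint 8 requires h + n = 14, and 14 < 15. Contradiction.

Unsatisfiable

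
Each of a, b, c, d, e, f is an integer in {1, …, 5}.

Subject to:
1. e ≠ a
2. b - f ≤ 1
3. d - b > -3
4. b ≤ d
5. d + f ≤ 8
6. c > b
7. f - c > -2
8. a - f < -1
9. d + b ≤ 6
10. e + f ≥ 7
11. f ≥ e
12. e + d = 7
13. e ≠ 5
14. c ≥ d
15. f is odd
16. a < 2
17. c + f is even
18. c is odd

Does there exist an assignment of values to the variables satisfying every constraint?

Satisfiable

The assignment a = 1, b = 3, c = 5, d = 3, e = 4, f = 5 works:
  constraint 2 holds since b - f = -2.
  constraint 3 holds since d - b = 0.
  constraint 5 holds since d + f = 8.
The rest check out directly.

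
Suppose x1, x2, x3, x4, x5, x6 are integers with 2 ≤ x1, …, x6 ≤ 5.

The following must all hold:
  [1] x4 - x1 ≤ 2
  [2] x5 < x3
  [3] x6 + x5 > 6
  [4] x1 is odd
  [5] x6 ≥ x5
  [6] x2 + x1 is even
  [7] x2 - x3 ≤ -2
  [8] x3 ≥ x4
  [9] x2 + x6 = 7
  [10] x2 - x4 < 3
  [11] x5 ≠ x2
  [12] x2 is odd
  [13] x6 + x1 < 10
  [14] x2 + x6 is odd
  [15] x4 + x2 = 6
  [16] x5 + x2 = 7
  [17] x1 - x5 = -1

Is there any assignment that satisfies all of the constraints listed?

Satisfiable

The assignment x1 = 3, x2 = 3, x3 = 5, x4 = 3, x5 = 4, x6 = 4 works:
  constraint 1 holds since x4 - x1 = 0.
  constraint 3 holds since x6 + x5 = 8.
  constraint 7 holds since x2 - x3 = -2.
The rest check out directly.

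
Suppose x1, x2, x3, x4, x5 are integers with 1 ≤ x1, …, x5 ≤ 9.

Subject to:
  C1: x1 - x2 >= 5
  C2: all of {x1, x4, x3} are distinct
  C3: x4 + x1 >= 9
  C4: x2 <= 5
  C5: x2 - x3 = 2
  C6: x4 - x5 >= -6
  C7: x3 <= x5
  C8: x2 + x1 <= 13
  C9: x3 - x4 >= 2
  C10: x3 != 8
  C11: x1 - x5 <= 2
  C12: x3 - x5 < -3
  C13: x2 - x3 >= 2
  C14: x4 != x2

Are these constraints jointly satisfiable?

Constraints 1, 6, 9, 11, and 13 give x4 − x5 ≥ -6, x5 − x1 ≥ -2, x1 − x2 ≥ 5, x2 − x3 ≥ 2, x3 − x4 ≥ 2.
Adding all 5 inequalities: the left sides telescope to 0, and the right sides sum to (-6) + (-2) + 5 + 2 + 2 = 1. So 0 ≥ 1, which is false.

Unsatisfiable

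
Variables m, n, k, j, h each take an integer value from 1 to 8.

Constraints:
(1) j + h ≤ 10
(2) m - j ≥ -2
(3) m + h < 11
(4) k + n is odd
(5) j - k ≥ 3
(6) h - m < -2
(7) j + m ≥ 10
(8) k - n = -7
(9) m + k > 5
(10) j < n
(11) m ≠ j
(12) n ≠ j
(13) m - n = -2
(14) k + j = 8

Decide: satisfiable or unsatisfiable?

Satisfiable

Setting (m, n, k, j, h) = (6, 8, 1, 7, 3) satisfies everything: constraint 1: j + h = 10; constraint 2: m - j = -1, and the others follow.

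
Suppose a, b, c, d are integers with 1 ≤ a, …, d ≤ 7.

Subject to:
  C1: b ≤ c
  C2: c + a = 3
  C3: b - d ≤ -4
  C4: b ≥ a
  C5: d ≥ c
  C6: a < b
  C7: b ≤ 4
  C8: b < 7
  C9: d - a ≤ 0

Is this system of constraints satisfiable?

Unsatisfiable

Constraints 1, 5, 6, and 9 give c ≤ d, d ≤ a, a < b, b ≤ c. Chaining: c ≤ d ≤ a < b ≤ c, which forces c < c — impossible.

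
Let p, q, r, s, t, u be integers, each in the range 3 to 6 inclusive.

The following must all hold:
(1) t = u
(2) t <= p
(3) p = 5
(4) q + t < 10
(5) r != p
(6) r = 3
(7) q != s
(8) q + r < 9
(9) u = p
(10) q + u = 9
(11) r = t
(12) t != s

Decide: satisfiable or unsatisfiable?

Constraint 6 fixes r = 3 and constraint 3 fixes p = 5. Constraints 1, 9, and 11 give r = t = u = p, so r = p. But 3 ≠ 5 — contradiction.

Unsatisfiable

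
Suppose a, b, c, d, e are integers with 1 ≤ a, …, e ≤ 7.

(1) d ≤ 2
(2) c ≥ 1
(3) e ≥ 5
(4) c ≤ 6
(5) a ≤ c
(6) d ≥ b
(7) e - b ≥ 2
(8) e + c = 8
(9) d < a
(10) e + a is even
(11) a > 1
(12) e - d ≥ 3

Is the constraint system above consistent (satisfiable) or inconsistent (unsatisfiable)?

Satisfiable

One satisfying assignment is a = 2, b = 1, c = 2, d = 1, e = 6.
For the less obvious constraints — constraint 7: e - b = 5; constraint 8: e + c = 8 — and the others hold by inspection.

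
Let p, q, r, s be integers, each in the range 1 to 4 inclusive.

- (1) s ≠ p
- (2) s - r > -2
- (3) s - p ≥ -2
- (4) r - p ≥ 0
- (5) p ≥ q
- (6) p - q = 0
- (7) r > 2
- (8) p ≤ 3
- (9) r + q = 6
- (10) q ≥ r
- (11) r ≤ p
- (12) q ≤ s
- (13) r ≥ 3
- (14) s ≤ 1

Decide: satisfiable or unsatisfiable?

From constraints 8 and 11: r ≤ p ≤ 3. From constraints 12 and 14: q ≤ s ≤ 1. Hence r + q ≤ 4. But constraint 9 requires r + q = 6, and 6 > 4. Contradiction.

Unsatisfiable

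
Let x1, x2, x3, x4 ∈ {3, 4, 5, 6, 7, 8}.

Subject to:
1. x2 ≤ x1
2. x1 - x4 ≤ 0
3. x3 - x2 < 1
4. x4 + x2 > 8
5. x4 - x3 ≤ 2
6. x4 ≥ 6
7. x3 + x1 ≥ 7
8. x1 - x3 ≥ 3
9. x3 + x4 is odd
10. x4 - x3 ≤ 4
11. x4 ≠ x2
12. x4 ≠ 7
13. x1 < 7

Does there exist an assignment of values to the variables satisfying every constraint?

Constraints 2, 5, and 8 give x1 − x3 ≥ 3, x3 − x4 ≥ -2, x4 − x1 ≥ 0.
Adding all 3 inequalities: the left sides telescope to 0, and the right sides sum to 3 + (-2) + 0 = 1. So 0 ≥ 1, which is false.

Unsatisfiable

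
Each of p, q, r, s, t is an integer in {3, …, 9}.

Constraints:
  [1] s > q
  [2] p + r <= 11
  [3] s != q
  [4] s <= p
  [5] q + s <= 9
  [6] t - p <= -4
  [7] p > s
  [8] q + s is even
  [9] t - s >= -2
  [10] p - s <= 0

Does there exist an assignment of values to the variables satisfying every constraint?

Unsatisfiable

Constraints 6, 9, and 10 give t − s ≥ -2, s − p ≥ 0, p − t ≥ 4.
Adding all 3 inequalities: the left sides telescope to 0, and the right sides sum to (-2) + 0 + 4 = 2. So 0 ≥ 2, which is false.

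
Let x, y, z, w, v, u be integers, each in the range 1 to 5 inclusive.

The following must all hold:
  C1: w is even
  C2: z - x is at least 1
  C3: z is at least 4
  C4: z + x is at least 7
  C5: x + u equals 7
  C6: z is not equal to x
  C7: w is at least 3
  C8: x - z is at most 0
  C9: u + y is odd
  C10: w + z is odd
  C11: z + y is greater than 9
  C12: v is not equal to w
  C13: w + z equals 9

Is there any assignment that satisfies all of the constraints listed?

One satisfying assignment is x = 3, y = 5, z = 5, w = 4, v = 1, u = 4.
For the less obvious constraints — constraint 2: z - x = 2; constraint 4: z + x = 8; constraint 5: x + u = 7 — and the others hold by inspection.

Satisfiable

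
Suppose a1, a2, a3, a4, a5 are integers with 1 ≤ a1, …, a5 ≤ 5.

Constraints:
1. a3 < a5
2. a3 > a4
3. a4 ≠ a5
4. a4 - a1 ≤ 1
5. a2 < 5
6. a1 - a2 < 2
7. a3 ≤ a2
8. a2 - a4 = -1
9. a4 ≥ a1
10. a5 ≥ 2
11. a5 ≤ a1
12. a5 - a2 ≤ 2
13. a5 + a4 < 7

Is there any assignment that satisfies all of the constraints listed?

Unsatisfiable

Constraints 1, 2, 9, and 11 give a3 < a5, a5 ≤ a1, a1 ≤ a4, a4 < a3. Chaining: a3 < a5 ≤ a1 ≤ a4 < a3, which forces a3 < a3 — impossible.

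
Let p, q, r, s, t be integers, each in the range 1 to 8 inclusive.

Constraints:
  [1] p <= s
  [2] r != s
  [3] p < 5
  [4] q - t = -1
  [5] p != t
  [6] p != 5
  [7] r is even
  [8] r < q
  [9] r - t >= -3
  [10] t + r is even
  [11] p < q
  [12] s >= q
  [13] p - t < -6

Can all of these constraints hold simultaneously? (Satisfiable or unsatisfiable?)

One satisfying assignment is p = 1, q = 7, r = 6, s = 8, t = 8.
For the less obvious constraints — constraint 4: q - t = -1; constraint 9: r - t = -2; constraint 13: p - t = -7 — and the others hold by inspection.

Satisfiable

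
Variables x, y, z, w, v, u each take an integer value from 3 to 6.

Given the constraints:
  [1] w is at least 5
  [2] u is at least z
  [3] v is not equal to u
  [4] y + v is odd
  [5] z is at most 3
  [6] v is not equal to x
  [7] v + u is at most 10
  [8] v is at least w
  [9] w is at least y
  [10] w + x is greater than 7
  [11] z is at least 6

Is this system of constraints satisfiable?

Unsatisfiable

From constraints 1 and 8: v ≥ w ≥ 5. From constraints 2 and 11: u ≥ z ≥ 6. Hence v + u ≥ 11. But constraint 7 requires v + u ≤ 10, and 10 < 11. Contradiction.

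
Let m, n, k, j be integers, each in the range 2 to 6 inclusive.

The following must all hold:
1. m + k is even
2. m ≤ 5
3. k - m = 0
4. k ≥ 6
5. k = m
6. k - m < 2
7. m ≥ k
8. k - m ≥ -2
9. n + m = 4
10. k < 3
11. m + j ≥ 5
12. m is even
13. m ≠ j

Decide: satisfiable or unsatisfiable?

Unsatisfiable

From constraint 4: k ≥ 6. From constraints 2 and 7: k ≤ m and m ≤ 5, so k ≤ 5. But 5 < 6, so no value of k works.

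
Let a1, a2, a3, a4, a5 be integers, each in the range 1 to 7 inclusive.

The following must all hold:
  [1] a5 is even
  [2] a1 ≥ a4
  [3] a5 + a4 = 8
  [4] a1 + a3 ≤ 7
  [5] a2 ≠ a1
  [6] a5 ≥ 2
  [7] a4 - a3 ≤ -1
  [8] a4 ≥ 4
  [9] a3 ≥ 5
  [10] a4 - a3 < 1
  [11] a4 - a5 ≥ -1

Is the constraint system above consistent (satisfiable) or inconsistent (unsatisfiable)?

Unsatisfiable

From constraints 2 and 8: a1 ≥ a4 ≥ 4. From constraint 9: a3 ≥ 5. Hence a1 + a3 ≥ 9. But constraint 4 requires a1 + a3 ≤ 7, and 7 < 9. Contradiction.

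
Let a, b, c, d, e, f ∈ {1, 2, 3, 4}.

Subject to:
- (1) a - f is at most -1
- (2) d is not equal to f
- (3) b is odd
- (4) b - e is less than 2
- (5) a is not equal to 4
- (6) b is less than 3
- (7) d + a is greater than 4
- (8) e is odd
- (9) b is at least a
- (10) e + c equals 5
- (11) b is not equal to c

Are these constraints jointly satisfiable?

Setting (a, b, c, d, e, f) = (1, 1, 4, 4, 1, 2) satisfies everything: constraint 1: a - f = -1; constraint 4: b - e = 0; constraint 7: d + a = 5, and the others follow.

Satisfiable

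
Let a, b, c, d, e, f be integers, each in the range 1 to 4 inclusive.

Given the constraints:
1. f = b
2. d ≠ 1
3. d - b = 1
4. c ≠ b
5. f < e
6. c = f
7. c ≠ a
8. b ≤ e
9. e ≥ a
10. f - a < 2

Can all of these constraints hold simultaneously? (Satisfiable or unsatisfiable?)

Unsatisfiable

From constraints 1 and 6, c = f = b, so c = b. But constraint 4 says c ≠ b. Contradiction.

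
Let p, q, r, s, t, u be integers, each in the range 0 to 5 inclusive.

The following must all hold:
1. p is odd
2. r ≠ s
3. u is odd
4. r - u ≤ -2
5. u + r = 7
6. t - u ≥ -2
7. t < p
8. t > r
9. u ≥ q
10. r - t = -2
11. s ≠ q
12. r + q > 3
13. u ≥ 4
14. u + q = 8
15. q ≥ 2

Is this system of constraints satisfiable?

Satisfiable

Take p = 5, q = 3, r = 2, s = 1, t = 4, u = 5. Then constraint 4: r - u = -3; constraint 5: u + r = 7; constraint 6: t - u = -1, and every other listed constraint is also met.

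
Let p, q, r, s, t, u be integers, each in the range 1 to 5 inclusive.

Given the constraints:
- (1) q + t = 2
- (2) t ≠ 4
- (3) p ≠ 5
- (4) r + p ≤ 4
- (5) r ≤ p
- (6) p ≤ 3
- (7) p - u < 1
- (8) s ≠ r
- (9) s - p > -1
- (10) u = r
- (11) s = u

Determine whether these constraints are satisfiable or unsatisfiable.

From constraints 10 and 11, s = u = r, so s = r. But constraint 8 says s ≠ r. Contradiction.

Unsatisfiable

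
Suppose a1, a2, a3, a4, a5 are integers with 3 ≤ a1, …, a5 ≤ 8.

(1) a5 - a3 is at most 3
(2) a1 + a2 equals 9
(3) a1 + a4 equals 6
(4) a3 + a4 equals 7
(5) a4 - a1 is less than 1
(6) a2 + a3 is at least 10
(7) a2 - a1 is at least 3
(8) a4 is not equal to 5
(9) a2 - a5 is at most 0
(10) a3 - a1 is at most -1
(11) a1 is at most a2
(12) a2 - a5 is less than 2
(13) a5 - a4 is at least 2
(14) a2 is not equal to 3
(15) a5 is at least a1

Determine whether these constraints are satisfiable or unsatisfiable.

Constraints 1, 7, 9, and 10 give a5 − a2 ≥ 0, a2 − a1 ≥ 3, a1 − a3 ≥ 1, a3 − a5 ≥ -3.
Adding all 4 inequalities: the left sides telescope to 0, and the right sides sum to 0 + 3 + 1 + (-3) = 1. So 0 ≥ 1, which is false.

Unsatisfiable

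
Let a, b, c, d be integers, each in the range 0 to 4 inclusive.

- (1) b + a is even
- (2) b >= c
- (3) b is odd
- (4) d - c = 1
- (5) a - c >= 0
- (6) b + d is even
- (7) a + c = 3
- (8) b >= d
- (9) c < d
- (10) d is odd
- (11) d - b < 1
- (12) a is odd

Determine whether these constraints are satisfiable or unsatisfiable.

Satisfiable

Setting (a, b, c, d) = (3, 3, 0, 1) satisfies everything: constraint 4: d - c = 1; constraint 5: a - c = 3; constraint 7: a + c = 3, and the others follow.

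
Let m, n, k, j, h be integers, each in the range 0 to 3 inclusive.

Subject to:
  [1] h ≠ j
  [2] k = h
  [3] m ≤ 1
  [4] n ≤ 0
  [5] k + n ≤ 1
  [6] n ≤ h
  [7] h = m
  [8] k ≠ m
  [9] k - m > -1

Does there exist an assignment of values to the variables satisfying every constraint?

From constraints 2 and 7, k = h = m, so k = m. But constraint 8 says k ≠ m. Contradiction.

Unsatisfiable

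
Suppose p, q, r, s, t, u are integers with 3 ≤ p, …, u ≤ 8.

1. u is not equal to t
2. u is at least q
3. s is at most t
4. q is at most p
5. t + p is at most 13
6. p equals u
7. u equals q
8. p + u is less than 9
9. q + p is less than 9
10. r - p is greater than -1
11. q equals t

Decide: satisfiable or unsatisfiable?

From constraints 7 and 11, u = q = t, so u = t. But constraint 1 says u ≠ t. Contradiction.

Unsatisfiable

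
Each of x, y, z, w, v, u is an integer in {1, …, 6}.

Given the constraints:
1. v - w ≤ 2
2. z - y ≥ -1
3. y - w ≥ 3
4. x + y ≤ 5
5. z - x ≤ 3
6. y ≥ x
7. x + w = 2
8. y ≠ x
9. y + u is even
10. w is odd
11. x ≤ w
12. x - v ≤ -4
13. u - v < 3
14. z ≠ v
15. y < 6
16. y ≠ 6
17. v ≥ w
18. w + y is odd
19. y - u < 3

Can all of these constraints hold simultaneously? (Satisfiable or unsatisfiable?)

Unsatisfiable

Constraints 1, 2, 3, 5, and 12 give z − y ≥ -1, y − w ≥ 3, w − v ≥ -2, v − x ≥ 4, x − z ≥ -3.
Adding all 5 inequalities: the left sides telescope to 0, and the right sides sum to (-1) + 3 + (-2) + 4 + (-3) = 1. So 0 ≥ 1, which is false.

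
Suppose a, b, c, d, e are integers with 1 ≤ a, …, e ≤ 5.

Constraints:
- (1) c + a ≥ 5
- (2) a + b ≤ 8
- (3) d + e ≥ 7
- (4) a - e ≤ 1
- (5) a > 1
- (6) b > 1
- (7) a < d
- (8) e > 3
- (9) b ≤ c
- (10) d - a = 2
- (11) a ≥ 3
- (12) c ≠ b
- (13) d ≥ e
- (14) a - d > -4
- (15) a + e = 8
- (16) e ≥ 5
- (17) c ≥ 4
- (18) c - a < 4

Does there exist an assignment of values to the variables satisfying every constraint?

Satisfiable

One satisfying assignment is a = 3, b = 3, c = 4, d = 5, e = 5.
For the less obvious constraints — constraint 1: c + a = 7; constraint 2: a + b = 6 — and the others hold by inspection.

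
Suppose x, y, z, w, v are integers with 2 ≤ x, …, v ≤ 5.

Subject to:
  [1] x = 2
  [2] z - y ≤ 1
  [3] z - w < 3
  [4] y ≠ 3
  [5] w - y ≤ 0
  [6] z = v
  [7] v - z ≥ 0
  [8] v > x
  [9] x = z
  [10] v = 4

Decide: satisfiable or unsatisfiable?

Constraint 1 fixes x = 2 and constraint 10 fixes v = 4. Constraints 6 and 9 give x = z = v, so x = v. But 2 ≠ 4 — contradiction.

Unsatisfiable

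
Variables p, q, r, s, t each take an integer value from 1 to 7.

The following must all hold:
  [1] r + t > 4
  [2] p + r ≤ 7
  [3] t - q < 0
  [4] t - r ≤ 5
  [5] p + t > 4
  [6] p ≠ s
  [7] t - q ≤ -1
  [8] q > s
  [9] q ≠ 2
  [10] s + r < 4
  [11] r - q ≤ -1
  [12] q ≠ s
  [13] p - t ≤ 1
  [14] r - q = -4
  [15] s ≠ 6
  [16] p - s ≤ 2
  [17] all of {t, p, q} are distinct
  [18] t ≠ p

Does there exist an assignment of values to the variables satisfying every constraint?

The assignment p = 2, q = 6, r = 2, s = 1, t = 4 works:
  constraint 1 holds since r + t = 6.
  constraint 2 holds since p + r = 4.
  constraint 3 holds since t - q = -2.
The rest check out directly.

Satisfiable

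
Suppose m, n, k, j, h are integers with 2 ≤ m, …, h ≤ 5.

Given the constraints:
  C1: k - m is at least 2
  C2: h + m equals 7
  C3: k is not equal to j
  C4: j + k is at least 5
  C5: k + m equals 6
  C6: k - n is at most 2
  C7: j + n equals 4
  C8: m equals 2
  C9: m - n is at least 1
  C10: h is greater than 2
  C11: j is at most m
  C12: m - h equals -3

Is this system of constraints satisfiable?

Constraints 1, 6, and 9 give n − k ≥ -2, k − m ≥ 2, m − n ≥ 1.
Adding all 3 inequalities: the left sides telescope to 0, and the right sides sum to (-2) + 2 + 1 = 1. So 0 ≥ 1, which is false.

Unsatisfiable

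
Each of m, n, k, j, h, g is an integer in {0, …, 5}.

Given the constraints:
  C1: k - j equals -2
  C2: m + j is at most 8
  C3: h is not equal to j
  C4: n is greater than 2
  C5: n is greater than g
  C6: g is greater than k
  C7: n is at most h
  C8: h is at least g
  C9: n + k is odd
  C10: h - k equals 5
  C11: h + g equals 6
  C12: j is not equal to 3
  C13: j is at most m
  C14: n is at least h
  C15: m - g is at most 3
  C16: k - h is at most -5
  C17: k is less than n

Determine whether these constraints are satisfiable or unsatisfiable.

The assignment m = 4, n = 5, k = 0, j = 2, h = 5, g = 1 works:
  constraint 1 holds since k - j = -2.
  constraint 2 holds since m + j = 6.
The rest check out directly.

Satisfiable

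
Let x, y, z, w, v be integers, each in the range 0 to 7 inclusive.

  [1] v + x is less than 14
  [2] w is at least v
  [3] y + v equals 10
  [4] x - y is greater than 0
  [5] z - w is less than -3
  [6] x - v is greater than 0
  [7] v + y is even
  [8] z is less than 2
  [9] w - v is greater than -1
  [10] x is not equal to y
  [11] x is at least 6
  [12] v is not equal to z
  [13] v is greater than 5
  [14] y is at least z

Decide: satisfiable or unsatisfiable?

Try x = 7, y = 4, z = 1, w = 6, v = 6.
Check constraint 1: v + x = 13; constraint 3: y + v = 10; constraint 4: x - y = 3. The remaining constraints are straightforward to verify.

Satisfiable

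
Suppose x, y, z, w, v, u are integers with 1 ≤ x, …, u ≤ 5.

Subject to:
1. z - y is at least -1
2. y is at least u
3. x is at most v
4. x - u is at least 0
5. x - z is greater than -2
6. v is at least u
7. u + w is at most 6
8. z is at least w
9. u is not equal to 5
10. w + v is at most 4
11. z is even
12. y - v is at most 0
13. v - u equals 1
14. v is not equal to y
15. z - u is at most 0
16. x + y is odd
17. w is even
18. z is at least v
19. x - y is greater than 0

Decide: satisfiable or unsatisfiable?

Unsatisfiable

Constraints 2, 3, 15, 18, and 19 give x ≤ v, v ≤ z, z ≤ u, u ≤ y, y < x. Chaining: x ≤ v ≤ z ≤ u ≤ y < x, which forces x < x — impossible.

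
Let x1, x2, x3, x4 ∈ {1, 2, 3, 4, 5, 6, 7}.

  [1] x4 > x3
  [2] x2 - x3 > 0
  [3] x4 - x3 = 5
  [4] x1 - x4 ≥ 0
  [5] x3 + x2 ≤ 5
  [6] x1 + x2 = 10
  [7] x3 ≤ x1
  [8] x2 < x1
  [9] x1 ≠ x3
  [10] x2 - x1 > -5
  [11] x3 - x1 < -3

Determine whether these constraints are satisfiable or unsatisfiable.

Try x1 = 7, x2 = 3, x3 = 2, x4 = 7.
Check constraint 2: x2 - x3 = 1; constraint 3: x4 - x3 = 5. The remaining constraints are straightforward to verify.

Satisfiable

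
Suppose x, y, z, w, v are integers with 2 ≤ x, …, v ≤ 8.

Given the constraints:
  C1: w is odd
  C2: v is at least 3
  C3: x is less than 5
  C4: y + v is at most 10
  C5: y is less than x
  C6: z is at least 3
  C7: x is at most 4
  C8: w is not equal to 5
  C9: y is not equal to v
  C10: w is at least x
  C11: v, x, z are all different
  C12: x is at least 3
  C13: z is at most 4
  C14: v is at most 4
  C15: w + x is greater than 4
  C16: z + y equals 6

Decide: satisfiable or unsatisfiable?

Constraints 2, 6, 7, 12, 13, and 14 confine each of v, x, z to the 2 values {3, 4}.
Constraint 11 requires all 3 of them to be distinct, but only 2 values are available — impossible by the pigeonhole principle.

Unsatisfiable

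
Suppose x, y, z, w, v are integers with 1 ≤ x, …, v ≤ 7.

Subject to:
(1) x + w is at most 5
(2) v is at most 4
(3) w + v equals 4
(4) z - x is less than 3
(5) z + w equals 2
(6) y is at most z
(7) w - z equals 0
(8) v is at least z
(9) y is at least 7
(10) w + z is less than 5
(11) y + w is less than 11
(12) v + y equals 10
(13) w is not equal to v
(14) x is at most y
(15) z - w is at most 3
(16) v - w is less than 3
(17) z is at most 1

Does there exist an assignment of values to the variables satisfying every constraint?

Unsatisfiable

From constraints 6 and 9: z ≥ y and y ≥ 7, so z ≥ 7. From constraints 2 and 8: z ≤ v and v ≤ 4, so z ≤ 4. But 4 < 7, so no value of z works.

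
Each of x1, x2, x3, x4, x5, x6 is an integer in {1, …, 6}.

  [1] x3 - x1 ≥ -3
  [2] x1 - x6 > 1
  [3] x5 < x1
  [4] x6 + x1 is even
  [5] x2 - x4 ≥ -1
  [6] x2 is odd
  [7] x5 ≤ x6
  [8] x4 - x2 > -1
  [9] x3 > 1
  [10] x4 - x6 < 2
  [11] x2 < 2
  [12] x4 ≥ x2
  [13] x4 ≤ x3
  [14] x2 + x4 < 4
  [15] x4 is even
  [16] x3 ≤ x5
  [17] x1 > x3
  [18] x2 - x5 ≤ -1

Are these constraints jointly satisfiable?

Satisfiable

Try x1 = 4, x2 = 1, x3 = 2, x4 = 2, x5 = 2, x6 = 2.
Check constraint 1: x3 - x1 = -2; constraint 2: x1 - x6 = 2; constraint 5: x2 - x4 = -1. The remaining constraints are straightforward to verify.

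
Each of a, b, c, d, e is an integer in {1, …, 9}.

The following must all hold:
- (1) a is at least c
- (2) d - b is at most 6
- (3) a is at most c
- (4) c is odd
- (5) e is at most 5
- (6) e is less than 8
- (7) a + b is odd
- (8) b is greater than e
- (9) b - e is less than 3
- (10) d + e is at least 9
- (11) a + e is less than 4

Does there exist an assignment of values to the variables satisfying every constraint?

Try a = 1, b = 2, c = 1, d = 8, e = 1.
Check constraint 2: d - b = 6; constraint 9: b - e = 1. The remaining constraints are straightforward to verify.

Satisfiable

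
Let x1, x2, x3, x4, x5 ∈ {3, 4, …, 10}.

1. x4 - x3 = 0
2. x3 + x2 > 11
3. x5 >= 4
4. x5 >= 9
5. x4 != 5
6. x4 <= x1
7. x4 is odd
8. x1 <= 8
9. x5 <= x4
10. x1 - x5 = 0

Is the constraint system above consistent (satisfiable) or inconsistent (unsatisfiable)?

From constraints 4 and 9: x4 ≥ x5 and x5 ≥ 9, so x4 ≥ 9. From constraints 6 and 8: x4 ≤ x1 and x1 ≤ 8, so x4 ≤ 8. But 8 < 9, so no value of x4 works.

Unsatisfiable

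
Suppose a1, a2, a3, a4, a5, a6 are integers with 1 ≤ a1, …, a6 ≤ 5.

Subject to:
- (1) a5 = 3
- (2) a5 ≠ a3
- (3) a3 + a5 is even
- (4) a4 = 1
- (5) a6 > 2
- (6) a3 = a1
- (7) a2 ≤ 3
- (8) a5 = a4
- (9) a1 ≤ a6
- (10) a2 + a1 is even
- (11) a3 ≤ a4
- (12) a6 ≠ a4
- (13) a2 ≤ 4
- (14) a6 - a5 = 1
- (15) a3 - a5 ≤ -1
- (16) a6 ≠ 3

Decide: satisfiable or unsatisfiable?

Unsatisfiable

Constraint 1 fixes a5 = 3 and constraint 4 fixes a4 = 1, but constraint 8 requires a5 = a4. Since 3 ≠ 1, contradiction.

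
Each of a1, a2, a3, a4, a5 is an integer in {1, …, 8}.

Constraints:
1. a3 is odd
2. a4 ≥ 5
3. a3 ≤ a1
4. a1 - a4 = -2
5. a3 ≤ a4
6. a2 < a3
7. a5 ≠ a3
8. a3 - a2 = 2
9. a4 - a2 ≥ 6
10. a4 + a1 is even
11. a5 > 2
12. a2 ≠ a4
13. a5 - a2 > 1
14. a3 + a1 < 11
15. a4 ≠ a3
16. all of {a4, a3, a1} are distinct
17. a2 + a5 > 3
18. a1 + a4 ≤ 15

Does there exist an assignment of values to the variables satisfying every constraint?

Setting (a1, a2, a3, a4, a5) = (5, 1, 3, 7, 4) satisfies everything: constraint 4: a1 - a4 = -2; constraint 8: a3 - a2 = 2; constraint 9: a4 - a2 = 6, and the others follow.

Satisfiable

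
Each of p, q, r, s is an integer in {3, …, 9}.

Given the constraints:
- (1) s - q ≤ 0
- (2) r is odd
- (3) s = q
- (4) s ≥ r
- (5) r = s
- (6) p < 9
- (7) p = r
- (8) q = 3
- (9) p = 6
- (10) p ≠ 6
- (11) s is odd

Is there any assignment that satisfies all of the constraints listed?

Constraint 9 fixes p = 6 and constraint 8 fixes q = 3. Constraints 3, 5, and 7 give p = r = s = q, so p = q. But 6 ≠ 3 — contradiction.

Unsatisfiable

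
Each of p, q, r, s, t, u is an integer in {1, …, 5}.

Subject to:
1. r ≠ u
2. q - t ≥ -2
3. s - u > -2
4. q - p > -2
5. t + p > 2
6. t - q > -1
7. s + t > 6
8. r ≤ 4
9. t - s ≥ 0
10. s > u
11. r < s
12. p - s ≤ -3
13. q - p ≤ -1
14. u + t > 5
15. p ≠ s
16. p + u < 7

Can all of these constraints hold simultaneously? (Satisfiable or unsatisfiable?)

Unsatisfiable

Constraints 2, 9, 12, and 13 give t − s ≥ 0, s − p ≥ 3, p − q ≥ 1, q − t ≥ -2.
Adding all 4 inequalities: the left sides telescope to 0, and the right sides sum to 0 + 3 + 1 + (-2) = 2. So 0 ≥ 2, which is false.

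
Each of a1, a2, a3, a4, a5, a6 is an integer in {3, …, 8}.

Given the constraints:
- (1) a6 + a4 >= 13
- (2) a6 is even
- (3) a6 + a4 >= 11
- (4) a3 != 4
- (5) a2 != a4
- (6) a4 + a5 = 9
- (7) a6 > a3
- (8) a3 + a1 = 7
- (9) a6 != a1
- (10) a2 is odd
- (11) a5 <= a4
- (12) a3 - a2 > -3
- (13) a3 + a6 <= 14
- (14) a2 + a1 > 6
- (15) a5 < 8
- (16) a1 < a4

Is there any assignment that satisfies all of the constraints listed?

Take a1 = 4, a2 = 3, a3 = 3, a4 = 5, a5 = 4, a6 = 8. Then constraint 1: a6 + a4 = 13; constraint 3: a6 + a4 = 13, and every other listed constraint is also met.

Satisfiable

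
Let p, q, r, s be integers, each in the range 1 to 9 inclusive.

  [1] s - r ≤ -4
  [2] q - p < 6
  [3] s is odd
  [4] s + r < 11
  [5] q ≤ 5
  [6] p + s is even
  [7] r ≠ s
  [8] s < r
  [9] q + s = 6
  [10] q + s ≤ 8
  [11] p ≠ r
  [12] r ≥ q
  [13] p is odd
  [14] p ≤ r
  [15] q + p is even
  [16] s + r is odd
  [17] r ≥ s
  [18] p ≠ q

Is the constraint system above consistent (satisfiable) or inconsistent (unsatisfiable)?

Satisfiable

One satisfying assignment is p = 1, q = 5, r = 8, s = 1.
For the less obvious constraints — constraint 1: s - r = -7; constraint 2: q - p = 4; constraint 4: s + r = 9 — and the others hold by inspection.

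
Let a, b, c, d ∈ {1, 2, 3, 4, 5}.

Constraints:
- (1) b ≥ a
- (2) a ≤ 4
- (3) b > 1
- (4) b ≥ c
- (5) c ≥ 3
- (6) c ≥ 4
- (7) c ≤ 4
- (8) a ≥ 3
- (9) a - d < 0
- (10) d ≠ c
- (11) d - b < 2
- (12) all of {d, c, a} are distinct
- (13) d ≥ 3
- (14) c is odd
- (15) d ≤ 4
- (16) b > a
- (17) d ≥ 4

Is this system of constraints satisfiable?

Unsatisfiable

Constraints 2, 5, 7, 8, 13, and 15 confine each of d, c, a to the 2 values {3, 4}.
Constraint 12 requires all 3 of them to be distinct, but only 2 values are available — impossible by the pigeonhole principle.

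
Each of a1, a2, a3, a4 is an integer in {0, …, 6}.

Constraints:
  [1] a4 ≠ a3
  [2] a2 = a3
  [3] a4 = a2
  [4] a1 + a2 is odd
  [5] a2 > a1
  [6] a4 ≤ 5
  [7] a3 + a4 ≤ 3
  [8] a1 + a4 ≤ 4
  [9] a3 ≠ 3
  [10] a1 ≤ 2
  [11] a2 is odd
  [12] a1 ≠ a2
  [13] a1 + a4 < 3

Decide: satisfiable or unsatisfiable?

From constraints 2 and 3, a4 = a2 = a3, so a4 = a3. But constraint 1 says a4 ≠ a3. Contradiction.

Unsatisfiable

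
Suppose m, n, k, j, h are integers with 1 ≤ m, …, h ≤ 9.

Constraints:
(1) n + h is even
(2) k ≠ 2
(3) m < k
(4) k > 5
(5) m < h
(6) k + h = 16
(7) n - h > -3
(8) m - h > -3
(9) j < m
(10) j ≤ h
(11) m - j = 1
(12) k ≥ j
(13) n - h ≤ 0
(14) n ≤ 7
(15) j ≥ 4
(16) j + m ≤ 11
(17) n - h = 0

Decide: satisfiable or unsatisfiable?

Satisfiable

One satisfying assignment is m = 6, n = 7, k = 9, j = 5, h = 7.
For the less obvious constraints — constraint 6: k + h = 16; constraint 7: n - h = 0; constraint 8: m - h = -1 — and the others hold by inspection.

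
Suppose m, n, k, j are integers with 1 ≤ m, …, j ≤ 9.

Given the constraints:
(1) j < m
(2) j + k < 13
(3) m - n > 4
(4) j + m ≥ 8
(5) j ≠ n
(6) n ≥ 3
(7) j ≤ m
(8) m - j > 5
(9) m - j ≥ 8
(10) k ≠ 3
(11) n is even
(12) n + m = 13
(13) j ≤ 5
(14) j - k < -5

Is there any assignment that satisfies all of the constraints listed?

Satisfiable

Setting (m, n, k, j) = (9, 4, 9, 1) satisfies everything: constraint 2: j + k = 10; constraint 3: m - n = 5; constraint 4: j + m = 10, and the others follow.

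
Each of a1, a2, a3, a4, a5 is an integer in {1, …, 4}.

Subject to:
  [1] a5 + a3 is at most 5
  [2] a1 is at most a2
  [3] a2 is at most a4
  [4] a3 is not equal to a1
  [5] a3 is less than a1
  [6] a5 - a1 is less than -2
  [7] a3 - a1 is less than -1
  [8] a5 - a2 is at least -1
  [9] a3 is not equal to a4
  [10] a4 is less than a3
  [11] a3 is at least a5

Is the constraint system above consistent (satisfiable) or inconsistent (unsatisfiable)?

Constraints 2, 3, 5, and 10 give a3 < a1, a1 ≤ a2, a2 ≤ a4, a4 < a3. Chaining: a3 < a1 ≤ a2 ≤ a4 < a3, which forces a3 < a3 — impossible.

Unsatisfiable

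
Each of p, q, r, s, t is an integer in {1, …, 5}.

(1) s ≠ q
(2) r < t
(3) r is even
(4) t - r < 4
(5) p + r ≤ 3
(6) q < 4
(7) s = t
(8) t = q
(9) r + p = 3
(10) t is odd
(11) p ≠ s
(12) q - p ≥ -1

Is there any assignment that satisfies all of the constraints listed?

Unsatisfiable

From constraints 7 and 8, s = t = q, so s = q. But constraint 1 says s ≠ q. Contradiction.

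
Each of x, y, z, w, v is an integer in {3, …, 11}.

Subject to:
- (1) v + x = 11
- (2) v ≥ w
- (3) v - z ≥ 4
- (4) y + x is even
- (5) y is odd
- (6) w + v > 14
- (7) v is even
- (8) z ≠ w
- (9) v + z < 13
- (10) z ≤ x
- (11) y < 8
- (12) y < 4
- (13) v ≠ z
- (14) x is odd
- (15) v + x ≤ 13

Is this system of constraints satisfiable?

Satisfiable

The assignment x = 3, y = 3, z = 3, w = 8, v = 8 works:
  constraint 1 holds since v + x = 11.
  constraint 3 holds since v - z = 5.
  constraint 6 holds since w + v = 16.
The rest check out directly.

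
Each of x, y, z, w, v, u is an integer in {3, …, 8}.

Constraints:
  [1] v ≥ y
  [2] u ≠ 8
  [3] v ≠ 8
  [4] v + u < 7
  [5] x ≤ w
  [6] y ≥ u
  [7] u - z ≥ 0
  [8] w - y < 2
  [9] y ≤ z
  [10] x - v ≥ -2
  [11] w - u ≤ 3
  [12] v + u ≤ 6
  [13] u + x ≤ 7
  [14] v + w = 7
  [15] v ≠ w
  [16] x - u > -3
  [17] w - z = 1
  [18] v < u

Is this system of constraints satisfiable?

Constraints 1, 6, and 18 give u ≤ y, y ≤ v, v < u. Chaining: u ≤ y ≤ v < u, which forces u < u — impossible.

Unsatisfiable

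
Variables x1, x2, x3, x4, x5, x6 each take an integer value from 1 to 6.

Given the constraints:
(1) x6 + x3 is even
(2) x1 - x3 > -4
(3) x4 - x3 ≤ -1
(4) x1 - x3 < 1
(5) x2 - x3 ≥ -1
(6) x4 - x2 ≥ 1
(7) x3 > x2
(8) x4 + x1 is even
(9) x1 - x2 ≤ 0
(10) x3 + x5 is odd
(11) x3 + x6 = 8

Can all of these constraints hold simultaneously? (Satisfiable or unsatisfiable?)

Constraints 3, 5, and 6 give x2 − x3 ≥ -1, x3 − x4 ≥ 1, x4 − x2 ≥ 1.
Adding all 3 inequalities: the left sides telescope to 0, and the right sides sum to (-1) + 1 + 1 = 1. So 0 ≥ 1, which is false.

Unsatisfiable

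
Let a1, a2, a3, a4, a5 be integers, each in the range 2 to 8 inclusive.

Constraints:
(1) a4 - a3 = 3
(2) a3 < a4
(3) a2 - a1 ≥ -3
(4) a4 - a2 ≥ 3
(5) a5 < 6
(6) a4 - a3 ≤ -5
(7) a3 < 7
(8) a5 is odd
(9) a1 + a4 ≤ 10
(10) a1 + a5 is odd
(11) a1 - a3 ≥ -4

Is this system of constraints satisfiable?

Constraints 3, 4, 6, and 11 give a1 − a3 ≥ -4, a3 − a4 ≥ 5, a4 − a2 ≥ 3, a2 − a1 ≥ -3.
Adding all 4 inequalities: the left sides telescope to 0, and the right sides sum to (-4) + 5 + 3 + (-3) = 1. So 0 ≥ 1, which is false.

Unsatisfiable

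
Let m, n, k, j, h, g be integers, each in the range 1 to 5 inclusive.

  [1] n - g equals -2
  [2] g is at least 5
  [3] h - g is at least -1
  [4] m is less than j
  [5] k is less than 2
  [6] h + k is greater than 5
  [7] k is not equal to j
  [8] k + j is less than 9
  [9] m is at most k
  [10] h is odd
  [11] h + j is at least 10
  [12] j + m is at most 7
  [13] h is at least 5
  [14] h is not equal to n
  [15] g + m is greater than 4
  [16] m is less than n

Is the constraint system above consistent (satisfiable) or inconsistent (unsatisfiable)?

Satisfiable

Try m = 1, n = 3, k = 1, j = 5, h = 5, g = 5.
Check constraint 1: n - g = -2; constraint 3: h - g = 0. The remaining constraints are straightforward to verify.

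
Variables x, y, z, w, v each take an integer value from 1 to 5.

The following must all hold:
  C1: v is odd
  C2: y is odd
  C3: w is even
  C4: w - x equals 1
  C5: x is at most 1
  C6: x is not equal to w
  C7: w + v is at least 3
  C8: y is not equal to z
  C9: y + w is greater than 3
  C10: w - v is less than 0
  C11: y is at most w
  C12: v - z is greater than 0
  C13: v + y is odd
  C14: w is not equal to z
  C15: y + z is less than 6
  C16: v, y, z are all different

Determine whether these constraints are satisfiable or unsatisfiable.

Constraint 1 makes v odd and constraint 2 makes y odd, so v + y must be even. Constraint 13 says v + y is odd — contradiction.

Unsatisfiable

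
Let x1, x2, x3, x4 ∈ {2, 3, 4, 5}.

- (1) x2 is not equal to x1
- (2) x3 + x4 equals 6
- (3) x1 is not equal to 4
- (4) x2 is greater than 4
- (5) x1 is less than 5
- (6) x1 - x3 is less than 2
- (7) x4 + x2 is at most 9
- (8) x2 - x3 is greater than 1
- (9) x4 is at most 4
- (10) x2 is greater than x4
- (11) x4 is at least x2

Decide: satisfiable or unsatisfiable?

Unsatisfiable

From constraint 4: x2 ≥ 5. From constraints 9 and 11: x2 ≤ x4 and x4 ≤ 4, so x2 ≤ 4. But 4 < 5, so no value of x2 works.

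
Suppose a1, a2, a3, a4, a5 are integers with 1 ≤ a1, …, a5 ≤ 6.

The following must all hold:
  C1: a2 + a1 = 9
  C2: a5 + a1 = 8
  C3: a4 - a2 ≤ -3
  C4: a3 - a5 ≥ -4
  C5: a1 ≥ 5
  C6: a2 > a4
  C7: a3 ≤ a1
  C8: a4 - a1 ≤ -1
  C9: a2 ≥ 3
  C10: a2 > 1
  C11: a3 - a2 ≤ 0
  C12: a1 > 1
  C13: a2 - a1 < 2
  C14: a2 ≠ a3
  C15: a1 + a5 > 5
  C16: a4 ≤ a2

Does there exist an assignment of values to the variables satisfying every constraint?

Try a1 = 5, a2 = 4, a3 = 2, a4 = 1, a5 = 3.
Check constraint 1: a2 + a1 = 9; constraint 2: a5 + a1 = 8. The remaining constraints are straightforward to verify.

Satisfiable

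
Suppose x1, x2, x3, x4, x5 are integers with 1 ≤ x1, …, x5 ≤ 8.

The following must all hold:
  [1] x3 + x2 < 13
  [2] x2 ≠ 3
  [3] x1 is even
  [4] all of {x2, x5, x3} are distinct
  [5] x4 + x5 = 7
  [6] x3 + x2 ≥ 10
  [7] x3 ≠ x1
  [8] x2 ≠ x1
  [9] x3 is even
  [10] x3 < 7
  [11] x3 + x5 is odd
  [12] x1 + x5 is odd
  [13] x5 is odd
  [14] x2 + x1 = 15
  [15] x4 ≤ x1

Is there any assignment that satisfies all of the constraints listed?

Try x1 = 8, x2 = 7, x3 = 4, x4 = 2, x5 = 5.
Check constraint 1: x3 + x2 = 11; constraint 5: x4 + x5 = 7. The remaining constraints are straightforward to verify.

Satisfiable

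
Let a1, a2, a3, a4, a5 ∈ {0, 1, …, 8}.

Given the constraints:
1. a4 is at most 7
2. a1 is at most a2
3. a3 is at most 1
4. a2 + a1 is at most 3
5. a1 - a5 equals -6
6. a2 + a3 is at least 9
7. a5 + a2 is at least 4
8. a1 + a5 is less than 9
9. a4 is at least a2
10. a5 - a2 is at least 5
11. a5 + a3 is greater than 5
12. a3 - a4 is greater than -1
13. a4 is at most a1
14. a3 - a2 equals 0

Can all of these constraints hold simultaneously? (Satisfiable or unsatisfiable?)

Unsatisfiable

From constraints 1 and 9: a2 ≤ a4 ≤ 7. From constraint 3: a3 ≤ 1. Hence a2 + a3 ≤ 8. But constraint 6 requires a2 + a3 ≥ 9, and 9 > 8. Contradiction.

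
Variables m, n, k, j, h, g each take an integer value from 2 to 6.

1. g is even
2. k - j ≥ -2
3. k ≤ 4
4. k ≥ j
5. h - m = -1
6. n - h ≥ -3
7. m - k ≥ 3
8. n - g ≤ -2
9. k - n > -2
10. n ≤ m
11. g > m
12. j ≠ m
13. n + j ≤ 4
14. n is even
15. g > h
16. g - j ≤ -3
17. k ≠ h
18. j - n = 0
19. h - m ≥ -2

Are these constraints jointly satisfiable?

Constraints 2, 6, 7, 8, 16, and 19 give h − m ≥ -2, m − k ≥ 3, k − j ≥ -2, j − g ≥ 3, g − n ≥ 2, n − h ≥ -3.
Adding all 6 inequalities: the left sides telescope to 0, and the right sides sum to (-2) + 3 + (-2) + 3 + 2 + (-3) = 1. So 0 ≥ 1, which is false.

Unsatisfiable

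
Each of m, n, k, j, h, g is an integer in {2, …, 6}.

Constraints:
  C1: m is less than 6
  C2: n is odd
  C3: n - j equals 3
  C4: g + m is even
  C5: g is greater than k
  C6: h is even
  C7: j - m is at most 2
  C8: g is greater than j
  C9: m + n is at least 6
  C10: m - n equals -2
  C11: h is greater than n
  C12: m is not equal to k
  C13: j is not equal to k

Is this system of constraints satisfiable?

Satisfiable

Setting (m, n, k, j, h, g) = (3, 5, 4, 2, 6, 5) satisfies everything: constraint 3: n - j = 3; constraint 7: j - m = -1, and the others follow.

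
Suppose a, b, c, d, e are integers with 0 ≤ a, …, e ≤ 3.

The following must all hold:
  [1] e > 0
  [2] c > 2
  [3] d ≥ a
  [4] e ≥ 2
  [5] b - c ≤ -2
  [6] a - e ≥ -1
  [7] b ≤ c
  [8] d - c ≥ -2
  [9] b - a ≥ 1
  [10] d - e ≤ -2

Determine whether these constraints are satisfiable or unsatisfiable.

Constraints 5, 6, 8, 9, and 10 give e − d ≥ 2, d − c ≥ -2, c − b ≥ 2, b − a ≥ 1, a − e ≥ -1.
Adding all 5 inequalities: the left sides telescope to 0, and the right sides sum to 2 + (-2) + 2 + 1 + (-1) = 2. So 0 ≥ 2, which is false.

Unsatisfiable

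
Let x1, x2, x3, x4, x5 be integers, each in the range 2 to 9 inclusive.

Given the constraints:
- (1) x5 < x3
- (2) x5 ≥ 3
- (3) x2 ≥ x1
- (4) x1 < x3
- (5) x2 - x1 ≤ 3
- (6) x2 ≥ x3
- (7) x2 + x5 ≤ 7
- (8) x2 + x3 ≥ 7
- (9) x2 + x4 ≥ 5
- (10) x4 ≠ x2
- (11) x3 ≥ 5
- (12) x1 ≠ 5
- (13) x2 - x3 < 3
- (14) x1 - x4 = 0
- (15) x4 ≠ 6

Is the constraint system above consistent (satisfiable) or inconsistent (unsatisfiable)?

From constraints 6 and 11: x2 ≥ x3 ≥ 5. From constraint 2: x5 ≥ 3. Hence x2 + x5 ≥ 8. But constraint 7 requires x2 + x5 ≤ 7, and 7 < 8. Contradiction.

Unsatisfiable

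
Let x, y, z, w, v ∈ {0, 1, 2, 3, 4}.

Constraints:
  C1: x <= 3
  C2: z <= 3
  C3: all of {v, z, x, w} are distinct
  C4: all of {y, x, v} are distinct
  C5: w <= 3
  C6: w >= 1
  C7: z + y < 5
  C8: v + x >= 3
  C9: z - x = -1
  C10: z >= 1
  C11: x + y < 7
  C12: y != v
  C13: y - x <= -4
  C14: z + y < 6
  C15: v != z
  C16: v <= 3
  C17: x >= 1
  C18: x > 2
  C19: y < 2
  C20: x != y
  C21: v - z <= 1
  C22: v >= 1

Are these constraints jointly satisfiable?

Constraints 1, 2, 5, 6, 10, 16, 17, and 22 confine each of v, z, x, w to the 3 values {1, …, 3}.
Constraint 3 requires all 4 of them to be distinct, but only 3 values are available — impossible by the pigeonhole principle.

Unsatisfiable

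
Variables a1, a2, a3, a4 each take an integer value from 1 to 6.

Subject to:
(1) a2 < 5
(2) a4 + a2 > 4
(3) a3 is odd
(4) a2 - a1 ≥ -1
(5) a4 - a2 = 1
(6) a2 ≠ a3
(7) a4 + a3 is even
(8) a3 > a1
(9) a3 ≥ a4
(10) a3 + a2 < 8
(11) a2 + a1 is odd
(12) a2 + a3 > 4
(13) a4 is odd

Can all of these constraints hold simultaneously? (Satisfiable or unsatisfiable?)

The assignment a1 = 1, a2 = 2, a3 = 3, a4 = 3 works:
  constraint 2 holds since a4 + a2 = 5.
  constraint 4 holds since a2 - a1 = 1.
The rest check out directly.

Satisfiable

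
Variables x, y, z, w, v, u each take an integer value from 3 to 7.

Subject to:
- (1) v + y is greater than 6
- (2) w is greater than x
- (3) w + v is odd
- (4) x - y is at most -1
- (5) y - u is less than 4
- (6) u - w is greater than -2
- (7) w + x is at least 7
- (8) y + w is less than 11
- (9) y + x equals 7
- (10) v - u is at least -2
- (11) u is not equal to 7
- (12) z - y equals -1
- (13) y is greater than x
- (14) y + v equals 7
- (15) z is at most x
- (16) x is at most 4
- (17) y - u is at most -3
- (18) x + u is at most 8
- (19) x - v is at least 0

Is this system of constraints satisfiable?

Constraints 4, 10, 17, and 19 give u − y ≥ 3, y − x ≥ 1, x − v ≥ 0, v − u ≥ -2.
Adding all 4 inequalities: the left sides telescope to 0, and the right sides sum to 3 + 1 + 0 + (-2) = 2. So 0 ≥ 2, which is false.

Unsatisfiable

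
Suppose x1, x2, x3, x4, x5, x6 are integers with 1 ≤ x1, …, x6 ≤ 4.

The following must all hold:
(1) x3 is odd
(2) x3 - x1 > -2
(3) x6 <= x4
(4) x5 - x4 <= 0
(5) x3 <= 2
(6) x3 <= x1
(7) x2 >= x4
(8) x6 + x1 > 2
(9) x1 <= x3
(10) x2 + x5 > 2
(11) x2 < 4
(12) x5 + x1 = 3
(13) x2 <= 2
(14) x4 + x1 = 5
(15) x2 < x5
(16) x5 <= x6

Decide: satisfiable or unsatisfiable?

From constraints 7 and 13: x4 ≤ x2 ≤ 2. From constraints 5 and 9: x1 ≤ x3 ≤ 2. Hence x4 + x1 ≤ 4. But constraint 14 requires x4 + x1 = 5, and 5 > 4. Contradiction.

Unsatisfiable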